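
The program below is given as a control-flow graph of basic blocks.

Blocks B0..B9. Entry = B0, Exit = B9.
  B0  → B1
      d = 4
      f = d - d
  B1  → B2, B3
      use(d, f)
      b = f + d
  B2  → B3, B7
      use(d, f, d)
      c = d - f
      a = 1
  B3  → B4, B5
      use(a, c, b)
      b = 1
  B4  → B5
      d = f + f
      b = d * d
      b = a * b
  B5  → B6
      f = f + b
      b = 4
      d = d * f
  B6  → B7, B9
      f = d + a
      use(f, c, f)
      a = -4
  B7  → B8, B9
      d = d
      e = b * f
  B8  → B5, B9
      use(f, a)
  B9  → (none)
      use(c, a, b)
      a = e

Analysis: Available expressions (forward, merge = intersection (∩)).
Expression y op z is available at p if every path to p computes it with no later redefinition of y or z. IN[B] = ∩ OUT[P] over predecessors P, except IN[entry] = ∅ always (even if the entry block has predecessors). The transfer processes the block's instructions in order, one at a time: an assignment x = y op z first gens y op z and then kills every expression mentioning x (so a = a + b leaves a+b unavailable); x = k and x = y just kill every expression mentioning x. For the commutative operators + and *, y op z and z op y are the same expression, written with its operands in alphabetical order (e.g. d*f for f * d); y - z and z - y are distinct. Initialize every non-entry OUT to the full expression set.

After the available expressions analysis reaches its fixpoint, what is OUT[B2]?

Answer: {d+f, d-d, d-f}

Trace:
Converged values:
  B0:  IN={}  OUT={d-d}
  B1:  IN={d-d}  OUT={d+f, d-d}
  B2:  IN={d+f, d-d}  OUT={d+f, d-d, d-f}
  B3:  IN={d+f, d-d}  OUT={d+f, d-d}
  B4:  IN={d+f, d-d}  OUT={d*d, f+f}
  B5:  IN={}  OUT={}
  B6:  IN={}  OUT={}
  B7:  IN={}  OUT={b*f}
  B8:  IN={b*f}  OUT={b*f}
  B9:  IN={}  OUT={}

Merge at B2: IN[B2] = OUT[B1] = {d+f, d-d}
Applying B2's transfer function to that IN value gives OUT[B2] (row B2 above).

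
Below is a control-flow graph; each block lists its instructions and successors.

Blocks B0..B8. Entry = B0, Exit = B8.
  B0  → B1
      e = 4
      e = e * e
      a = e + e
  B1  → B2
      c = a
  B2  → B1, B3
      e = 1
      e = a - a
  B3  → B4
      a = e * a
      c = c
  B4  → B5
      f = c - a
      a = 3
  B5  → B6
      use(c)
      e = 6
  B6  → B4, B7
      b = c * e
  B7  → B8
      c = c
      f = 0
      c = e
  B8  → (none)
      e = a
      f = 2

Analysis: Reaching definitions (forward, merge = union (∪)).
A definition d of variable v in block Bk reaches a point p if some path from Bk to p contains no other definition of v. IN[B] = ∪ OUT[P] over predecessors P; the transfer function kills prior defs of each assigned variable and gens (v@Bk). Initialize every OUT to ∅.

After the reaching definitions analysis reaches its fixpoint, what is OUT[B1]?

Converged values:
  B0: | IN={} | OUT={a@B0, e@B0}
  B1: | IN={a@B0, c@B1, e@B0, e@B2} | OUT={a@B0, c@B1, e@B0, e@B2}
  B2: | IN={a@B0, c@B1, e@B0, e@B2} | OUT={a@B0, c@B1, e@B2}
  B3: | IN={a@B0, c@B1, e@B2} | OUT={a@B3, c@B3, e@B2}
  B4: | IN={a@B3, a@B4, b@B6, c@B3, e@B2, e@B5, f@B4} | OUT={a@B4, b@B6, c@B3, e@B2, e@B5, f@B4}
  B5: | IN={a@B4, b@B6, c@B3, e@B2, e@B5, f@B4} | OUT={a@B4, b@B6, c@B3, e@B5, f@B4}
  B6: | IN={a@B4, b@B6, c@B3, e@B5, f@B4} | OUT={a@B4, b@B6, c@B3, e@B5, f@B4}
  B7: | IN={a@B4, b@B6, c@B3, e@B5, f@B4} | OUT={a@B4, b@B6, c@B7, e@B5, f@B7}
  B8: | IN={a@B4, b@B6, c@B7, e@B5, f@B7} | OUT={a@B4, b@B6, c@B7, e@B8, f@B8}

Merge at B1: IN[B1] = OUT[B0] ⊔ OUT[B2] = {a@B0, c@B1, e@B0, e@B2}
Applying B1's transfer function to that IN value gives OUT[B1] (row B1 above).

Answer: {a@B0, c@B1, e@B0, e@B2}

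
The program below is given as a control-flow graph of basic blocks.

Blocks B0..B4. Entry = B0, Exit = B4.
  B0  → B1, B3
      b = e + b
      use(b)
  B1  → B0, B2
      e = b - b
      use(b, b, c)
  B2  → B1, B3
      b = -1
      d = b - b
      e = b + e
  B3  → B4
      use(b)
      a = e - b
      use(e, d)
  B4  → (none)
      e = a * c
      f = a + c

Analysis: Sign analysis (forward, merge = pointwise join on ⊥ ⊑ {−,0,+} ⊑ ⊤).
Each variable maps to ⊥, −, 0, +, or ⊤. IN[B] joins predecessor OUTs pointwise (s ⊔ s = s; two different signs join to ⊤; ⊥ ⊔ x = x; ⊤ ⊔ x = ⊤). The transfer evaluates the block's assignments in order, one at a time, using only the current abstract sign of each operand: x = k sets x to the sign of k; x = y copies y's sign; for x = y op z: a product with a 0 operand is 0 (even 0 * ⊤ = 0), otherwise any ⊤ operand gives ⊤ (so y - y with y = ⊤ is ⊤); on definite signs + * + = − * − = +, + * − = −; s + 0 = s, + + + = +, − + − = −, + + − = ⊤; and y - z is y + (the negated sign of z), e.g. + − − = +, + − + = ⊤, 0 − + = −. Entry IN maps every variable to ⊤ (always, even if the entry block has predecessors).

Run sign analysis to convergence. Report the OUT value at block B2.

Converged values:
  B0: | IN=(all ⊤) | OUT=(all ⊤)
  B1: | IN=(all ⊤) | OUT=(all ⊤)
  B2: | IN=(all ⊤) | OUT={b:-; rest ⊤}
  B3: | IN=(all ⊤) | OUT=(all ⊤)
  B4: | IN=(all ⊤) | OUT=(all ⊤)

Merge at B2: IN[B2] = OUT[B1] = {a: ⊤, b: ⊤, c: ⊤, d: ⊤, e: ⊤, f: ⊤}
Applying B2's transfer function to that IN value gives OUT[B2] (row B2 above).

Answer: {a: ⊤, b: -, c: ⊤, d: ⊤, e: ⊤, f: ⊤}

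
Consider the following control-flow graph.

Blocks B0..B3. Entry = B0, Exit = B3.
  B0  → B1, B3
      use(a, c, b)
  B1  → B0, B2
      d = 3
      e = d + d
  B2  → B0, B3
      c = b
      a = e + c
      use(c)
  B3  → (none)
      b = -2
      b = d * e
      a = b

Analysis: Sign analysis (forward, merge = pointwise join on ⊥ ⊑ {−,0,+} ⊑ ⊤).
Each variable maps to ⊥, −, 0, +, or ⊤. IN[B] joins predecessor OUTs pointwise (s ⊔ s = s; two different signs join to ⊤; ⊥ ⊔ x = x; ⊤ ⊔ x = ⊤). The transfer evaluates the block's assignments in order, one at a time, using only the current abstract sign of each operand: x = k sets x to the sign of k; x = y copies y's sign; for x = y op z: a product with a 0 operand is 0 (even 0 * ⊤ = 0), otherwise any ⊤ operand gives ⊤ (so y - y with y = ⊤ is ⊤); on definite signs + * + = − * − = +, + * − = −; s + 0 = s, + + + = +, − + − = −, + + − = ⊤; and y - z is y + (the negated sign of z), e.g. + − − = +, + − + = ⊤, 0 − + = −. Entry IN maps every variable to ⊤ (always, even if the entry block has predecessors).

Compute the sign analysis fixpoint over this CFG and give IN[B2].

Answer: {a: ⊤, b: ⊤, c: ⊤, d: +, e: +, f: ⊤}

Trace:
Converged values:
  B0: | IN=(all ⊤) | OUT=(all ⊤)
  B1: | IN=(all ⊤) | OUT={d:+, e:+; rest ⊤}
  B2: | IN={d:+, e:+; rest ⊤} | OUT={d:+, e:+; rest ⊤}
  B3: | IN=(all ⊤) | OUT=(all ⊤)

Merge at B2: IN[B2] = OUT[B1] = {a: ⊤, b: ⊤, c: ⊤, d: +, e: +, f: ⊤}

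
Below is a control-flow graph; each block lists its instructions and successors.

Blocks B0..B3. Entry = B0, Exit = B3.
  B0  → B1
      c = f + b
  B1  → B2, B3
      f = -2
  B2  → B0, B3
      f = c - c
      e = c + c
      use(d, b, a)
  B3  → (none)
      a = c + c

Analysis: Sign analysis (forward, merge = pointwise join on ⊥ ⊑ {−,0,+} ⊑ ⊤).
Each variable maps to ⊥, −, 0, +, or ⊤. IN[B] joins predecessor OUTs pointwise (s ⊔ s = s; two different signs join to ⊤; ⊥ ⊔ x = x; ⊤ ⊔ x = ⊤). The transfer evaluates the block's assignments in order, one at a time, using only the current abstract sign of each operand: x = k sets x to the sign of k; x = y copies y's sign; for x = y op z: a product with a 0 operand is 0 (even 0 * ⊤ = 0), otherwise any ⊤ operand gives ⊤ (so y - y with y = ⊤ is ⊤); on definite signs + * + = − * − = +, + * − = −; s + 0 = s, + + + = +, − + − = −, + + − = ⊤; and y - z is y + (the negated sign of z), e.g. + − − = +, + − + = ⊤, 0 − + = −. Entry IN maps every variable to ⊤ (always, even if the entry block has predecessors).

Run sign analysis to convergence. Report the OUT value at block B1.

Answer: {a: ⊤, b: ⊤, c: ⊤, d: ⊤, e: ⊤, f: -}

Derivation:
Per-block solution:
  B0:  IN=(all ⊤)  OUT=(all ⊤)
  B1:  IN=(all ⊤)  OUT={f:-; rest ⊤}
  B2:  IN={f:-; rest ⊤}  OUT=(all ⊤)
  B3:  IN=(all ⊤)  OUT=(all ⊤)

Merge at B1: IN[B1] = OUT[B0] = {a: ⊤, b: ⊤, c: ⊤, d: ⊤, e: ⊤, f: ⊤}
Applying B1's transfer function to that IN value gives OUT[B1] (row B1 above).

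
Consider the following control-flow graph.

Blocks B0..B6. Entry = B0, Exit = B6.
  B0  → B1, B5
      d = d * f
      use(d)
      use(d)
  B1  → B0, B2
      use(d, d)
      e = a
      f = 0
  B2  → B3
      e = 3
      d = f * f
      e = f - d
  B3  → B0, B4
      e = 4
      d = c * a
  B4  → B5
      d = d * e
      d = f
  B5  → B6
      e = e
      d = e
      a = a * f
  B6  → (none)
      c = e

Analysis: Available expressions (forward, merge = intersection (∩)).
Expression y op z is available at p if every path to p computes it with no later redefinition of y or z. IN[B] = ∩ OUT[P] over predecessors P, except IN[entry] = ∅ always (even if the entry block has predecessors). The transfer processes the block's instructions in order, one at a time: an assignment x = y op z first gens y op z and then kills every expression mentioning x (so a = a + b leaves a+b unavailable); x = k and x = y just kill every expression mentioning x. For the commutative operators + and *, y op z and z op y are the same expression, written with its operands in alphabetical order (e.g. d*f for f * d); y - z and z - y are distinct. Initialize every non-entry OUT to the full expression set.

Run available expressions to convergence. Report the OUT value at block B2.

Answer: {f*f, f-d}

Trace:
Converged values:
  B0:   IN={}   OUT={}
  B1:   IN={}   OUT={}
  B2:   IN={}   OUT={f*f, f-d}
  B3:   IN={f*f, f-d}   OUT={a*c, f*f}
  B4:   IN={a*c, f*f}   OUT={a*c, f*f}
  B5:   IN={}   OUT={}
  B6:   IN={}   OUT={}

Merge at B2: IN[B2] = OUT[B1] = {}
Applying B2's transfer function to that IN value gives OUT[B2] (row B2 above).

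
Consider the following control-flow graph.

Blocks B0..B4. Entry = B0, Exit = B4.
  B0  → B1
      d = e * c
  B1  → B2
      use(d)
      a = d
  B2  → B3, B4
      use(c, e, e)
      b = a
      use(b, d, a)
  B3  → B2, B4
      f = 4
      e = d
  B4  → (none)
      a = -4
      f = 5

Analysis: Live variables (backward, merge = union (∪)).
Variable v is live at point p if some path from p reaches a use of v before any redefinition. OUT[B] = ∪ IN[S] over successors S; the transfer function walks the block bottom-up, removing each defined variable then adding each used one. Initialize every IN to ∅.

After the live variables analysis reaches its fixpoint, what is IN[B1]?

Answer: {c, d, e}

Trace:
Converged values:
  B0:  IN={c, e}  OUT={c, d, e}
  B1:  IN={c, d, e}  OUT={a, c, d, e}
  B2:  IN={a, c, d, e}  OUT={a, c, d}
  B3:  IN={a, c, d}  OUT={a, c, d, e}
  B4:  IN={}  OUT={}

Merge at B1: OUT[B1] = IN[B2] = {a, c, d, e}
Applying B1's transfer function to that OUT value gives IN[B1] (row B1 above).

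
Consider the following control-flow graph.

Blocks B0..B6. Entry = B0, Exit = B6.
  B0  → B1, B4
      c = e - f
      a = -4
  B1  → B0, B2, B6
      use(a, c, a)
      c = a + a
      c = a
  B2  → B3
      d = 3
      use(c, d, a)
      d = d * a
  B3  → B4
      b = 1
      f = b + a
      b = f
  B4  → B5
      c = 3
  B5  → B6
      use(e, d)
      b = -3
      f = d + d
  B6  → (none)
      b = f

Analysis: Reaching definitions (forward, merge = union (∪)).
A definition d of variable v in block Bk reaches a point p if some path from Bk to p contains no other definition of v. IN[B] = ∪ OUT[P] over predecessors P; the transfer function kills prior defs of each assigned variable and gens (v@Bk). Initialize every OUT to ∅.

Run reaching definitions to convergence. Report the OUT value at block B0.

Answer: {a@B0, c@B0}

Trace:
Converged values:
  B0:   IN={a@B0, c@B1}   OUT={a@B0, c@B0}
  B1:   IN={a@B0, c@B0}   OUT={a@B0, c@B1}
  B2:   IN={a@B0, c@B1}   OUT={a@B0, c@B1, d@B2}
  B3:   IN={a@B0, c@B1, d@B2}   OUT={a@B0, b@B3, c@B1, d@B2, f@B3}
  B4:   IN={a@B0, b@B3, c@B0, c@B1, d@B2, f@B3}   OUT={a@B0, b@B3, c@B4, d@B2, f@B3}
  B5:   IN={a@B0, b@B3, c@B4, d@B2, f@B3}   OUT={a@B0, b@B5, c@B4, d@B2, f@B5}
  B6:   IN={a@B0, b@B5, c@B1, c@B4, d@B2, f@B5}   OUT={a@B0, b@B6, c@B1, c@B4, d@B2, f@B5}

Merge at B0 (entry node, so the boundary value {} is joined with the incoming edge(s)): IN[B0] = {} ⊔ OUT[B1] = {a@B0, c@B1}
Applying B0's transfer function to that IN value gives OUT[B0] (row B0 above).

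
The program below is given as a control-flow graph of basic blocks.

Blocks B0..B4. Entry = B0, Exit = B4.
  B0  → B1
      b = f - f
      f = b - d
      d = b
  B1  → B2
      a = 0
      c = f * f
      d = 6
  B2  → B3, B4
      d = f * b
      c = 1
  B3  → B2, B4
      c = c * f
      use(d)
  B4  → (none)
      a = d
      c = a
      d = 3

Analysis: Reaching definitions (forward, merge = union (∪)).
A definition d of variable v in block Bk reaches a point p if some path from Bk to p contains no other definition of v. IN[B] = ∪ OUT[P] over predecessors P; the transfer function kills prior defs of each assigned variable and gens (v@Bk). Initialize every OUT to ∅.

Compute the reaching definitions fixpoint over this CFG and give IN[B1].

Fixpoint table:
  B0:   IN={}   OUT={b@B0, d@B0, f@B0}
  B1:   IN={b@B0, d@B0, f@B0}   OUT={a@B1, b@B0, c@B1, d@B1, f@B0}
  B2:   IN={a@B1, b@B0, c@B1, c@B3, d@B1, d@B2, f@B0}   OUT={a@B1, b@B0, c@B2, d@B2, f@B0}
  B3:   IN={a@B1, b@B0, c@B2, d@B2, f@B0}   OUT={a@B1, b@B0, c@B3, d@B2, f@B0}
  B4:   IN={a@B1, b@B0, c@B2, c@B3, d@B2, f@B0}   OUT={a@B4, b@B0, c@B4, d@B4, f@B0}

Merge at B1: IN[B1] = OUT[B0] = {b@B0, d@B0, f@B0}

Answer: {b@B0, d@B0, f@B0}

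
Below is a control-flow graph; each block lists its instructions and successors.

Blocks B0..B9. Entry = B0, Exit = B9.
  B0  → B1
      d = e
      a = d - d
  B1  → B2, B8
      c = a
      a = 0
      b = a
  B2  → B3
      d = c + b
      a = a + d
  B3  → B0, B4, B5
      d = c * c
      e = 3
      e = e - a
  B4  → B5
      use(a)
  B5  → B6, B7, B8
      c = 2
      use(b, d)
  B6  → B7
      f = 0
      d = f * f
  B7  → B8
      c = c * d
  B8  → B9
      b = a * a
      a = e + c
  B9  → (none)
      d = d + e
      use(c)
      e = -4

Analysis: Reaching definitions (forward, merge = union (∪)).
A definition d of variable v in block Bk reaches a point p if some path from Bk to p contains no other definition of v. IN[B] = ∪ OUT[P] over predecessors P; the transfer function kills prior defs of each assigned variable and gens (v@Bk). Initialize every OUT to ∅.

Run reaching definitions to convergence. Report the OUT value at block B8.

Answer: {a@B8, b@B8, c@B1, c@B5, c@B7, d@B0, d@B3, d@B6, e@B3, f@B6}

Derivation:
Fixpoint table:
  B0:  IN={a@B2, b@B1, c@B1, d@B3, e@B3}  OUT={a@B0, b@B1, c@B1, d@B0, e@B3}
  B1:  IN={a@B0, b@B1, c@B1, d@B0, e@B3}  OUT={a@B1, b@B1, c@B1, d@B0, e@B3}
  B2:  IN={a@B1, b@B1, c@B1, d@B0, e@B3}  OUT={a@B2, b@B1, c@B1, d@B2, e@B3}
  B3:  IN={a@B2, b@B1, c@B1, d@B2, e@B3}  OUT={a@B2, b@B1, c@B1, d@B3, e@B3}
  B4:  IN={a@B2, b@B1, c@B1, d@B3, e@B3}  OUT={a@B2, b@B1, c@B1, d@B3, e@B3}
  B5:  IN={a@B2, b@B1, c@B1, d@B3, e@B3}  OUT={a@B2, b@B1, c@B5, d@B3, e@B3}
  B6:  IN={a@B2, b@B1, c@B5, d@B3, e@B3}  OUT={a@B2, b@B1, c@B5, d@B6, e@B3, f@B6}
  B7:  IN={a@B2, b@B1, c@B5, d@B3, d@B6, e@B3, f@B6}  OUT={a@B2, b@B1, c@B7, d@B3, d@B6, e@B3, f@B6}
  B8:  IN={a@B1, a@B2, b@B1, c@B1, c@B5, c@B7, d@B0, d@B3, d@B6, e@B3, f@B6}  OUT={a@B8, b@B8, c@B1, c@B5, c@B7, d@B0, d@B3, d@B6, e@B3, f@B6}
  B9:  IN={a@B8, b@B8, c@B1, c@B5, c@B7, d@B0, d@B3, d@B6, e@B3, f@B6}  OUT={a@B8, b@B8, c@B1, c@B5, c@B7, d@B9, e@B9, f@B6}

Merge at B8: IN[B8] = OUT[B1] ⊔ OUT[B5] ⊔ OUT[B7] = {a@B1, a@B2, b@B1, c@B1, c@B5, c@B7, d@B0, d@B3, d@B6, e@B3, f@B6}
Applying B8's transfer function to that IN value gives OUT[B8] (row B8 above).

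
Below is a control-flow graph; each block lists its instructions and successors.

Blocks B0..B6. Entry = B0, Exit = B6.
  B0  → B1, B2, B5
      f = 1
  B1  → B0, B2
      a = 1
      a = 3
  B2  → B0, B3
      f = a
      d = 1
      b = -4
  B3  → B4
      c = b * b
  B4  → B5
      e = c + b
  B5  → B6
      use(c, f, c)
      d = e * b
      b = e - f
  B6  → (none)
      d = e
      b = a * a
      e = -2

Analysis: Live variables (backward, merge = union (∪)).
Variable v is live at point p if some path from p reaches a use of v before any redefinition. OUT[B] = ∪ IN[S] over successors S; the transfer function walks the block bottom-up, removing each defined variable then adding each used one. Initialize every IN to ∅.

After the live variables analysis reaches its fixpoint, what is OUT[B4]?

Per-block solution:
  B0: | IN={a, b, c, e} | OUT={a, b, c, e, f}
  B1: | IN={b, c, e} | OUT={a, b, c, e}
  B2: | IN={a, c, e} | OUT={a, b, c, e, f}
  B3: | IN={a, b, f} | OUT={a, b, c, f}
  B4: | IN={a, b, c, f} | OUT={a, b, c, e, f}
  B5: | IN={a, b, c, e, f} | OUT={a, e}
  B6: | IN={a, e} | OUT={}

Merge at B4: OUT[B4] = IN[B5] = {a, b, c, e, f}

Answer: {a, b, c, e, f}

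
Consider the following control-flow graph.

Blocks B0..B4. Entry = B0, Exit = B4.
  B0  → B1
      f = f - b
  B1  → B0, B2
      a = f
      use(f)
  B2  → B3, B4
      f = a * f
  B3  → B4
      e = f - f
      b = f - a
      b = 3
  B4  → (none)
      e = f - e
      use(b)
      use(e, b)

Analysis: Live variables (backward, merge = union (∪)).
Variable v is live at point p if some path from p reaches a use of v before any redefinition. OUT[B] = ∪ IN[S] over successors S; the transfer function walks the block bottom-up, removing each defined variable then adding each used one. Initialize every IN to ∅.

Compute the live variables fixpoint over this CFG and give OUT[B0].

Per-block solution:
  B0:  IN={b, e, f}  OUT={b, e, f}
  B1:  IN={b, e, f}  OUT={a, b, e, f}
  B2:  IN={a, b, e, f}  OUT={a, b, e, f}
  B3:  IN={a, f}  OUT={b, e, f}
  B4:  IN={b, e, f}  OUT={}

Merge at B0: OUT[B0] = IN[B1] = {b, e, f}

Answer: {b, e, f}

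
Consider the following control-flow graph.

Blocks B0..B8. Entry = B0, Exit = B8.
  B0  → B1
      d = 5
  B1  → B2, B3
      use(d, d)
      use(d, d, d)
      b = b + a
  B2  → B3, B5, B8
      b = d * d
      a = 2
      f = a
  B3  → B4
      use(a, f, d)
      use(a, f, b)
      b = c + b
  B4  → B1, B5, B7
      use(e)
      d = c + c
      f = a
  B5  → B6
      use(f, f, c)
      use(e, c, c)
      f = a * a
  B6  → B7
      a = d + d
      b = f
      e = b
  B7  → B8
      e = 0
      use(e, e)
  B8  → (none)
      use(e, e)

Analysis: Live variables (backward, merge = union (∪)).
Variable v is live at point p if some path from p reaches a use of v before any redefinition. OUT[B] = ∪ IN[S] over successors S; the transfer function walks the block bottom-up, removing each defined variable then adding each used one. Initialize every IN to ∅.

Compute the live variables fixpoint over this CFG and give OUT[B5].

Per-block solution:
  B0:  IN={a, b, c, e, f}  OUT={a, b, c, d, e, f}
  B1:  IN={a, b, c, d, e, f}  OUT={a, b, c, d, e, f}
  B2:  IN={c, d, e}  OUT={a, b, c, d, e, f}
  B3:  IN={a, b, c, d, e, f}  OUT={a, b, c, e}
  B4:  IN={a, b, c, e}  OUT={a, b, c, d, e, f}
  B5:  IN={a, c, d, e, f}  OUT={d, f}
  B6:  IN={d, f}  OUT={}
  B7:  IN={}  OUT={e}
  B8:  IN={e}  OUT={}

Merge at B5: OUT[B5] = IN[B6] = {d, f}

Answer: {d, f}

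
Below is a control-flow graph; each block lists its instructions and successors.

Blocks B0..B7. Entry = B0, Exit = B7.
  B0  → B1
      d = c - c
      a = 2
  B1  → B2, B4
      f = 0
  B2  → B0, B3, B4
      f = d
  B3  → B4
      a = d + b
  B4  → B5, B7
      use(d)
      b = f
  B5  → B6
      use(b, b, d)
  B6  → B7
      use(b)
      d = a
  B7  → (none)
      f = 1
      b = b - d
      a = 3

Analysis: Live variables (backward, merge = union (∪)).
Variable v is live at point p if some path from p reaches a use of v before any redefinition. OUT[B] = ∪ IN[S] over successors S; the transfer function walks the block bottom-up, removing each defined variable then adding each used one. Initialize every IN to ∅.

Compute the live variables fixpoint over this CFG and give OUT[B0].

Answer: {a, b, c, d}

Working:
Per-block solution:
  B0:  IN={b, c}  OUT={a, b, c, d}
  B1:  IN={a, b, c, d}  OUT={a, b, c, d, f}
  B2:  IN={a, b, c, d}  OUT={a, b, c, d, f}
  B3:  IN={b, d, f}  OUT={a, d, f}
  B4:  IN={a, d, f}  OUT={a, b, d}
  B5:  IN={a, b, d}  OUT={a, b}
  B6:  IN={a, b}  OUT={b, d}
  B7:  IN={b, d}  OUT={}

Merge at B0: OUT[B0] = IN[B1] = {a, b, c, d}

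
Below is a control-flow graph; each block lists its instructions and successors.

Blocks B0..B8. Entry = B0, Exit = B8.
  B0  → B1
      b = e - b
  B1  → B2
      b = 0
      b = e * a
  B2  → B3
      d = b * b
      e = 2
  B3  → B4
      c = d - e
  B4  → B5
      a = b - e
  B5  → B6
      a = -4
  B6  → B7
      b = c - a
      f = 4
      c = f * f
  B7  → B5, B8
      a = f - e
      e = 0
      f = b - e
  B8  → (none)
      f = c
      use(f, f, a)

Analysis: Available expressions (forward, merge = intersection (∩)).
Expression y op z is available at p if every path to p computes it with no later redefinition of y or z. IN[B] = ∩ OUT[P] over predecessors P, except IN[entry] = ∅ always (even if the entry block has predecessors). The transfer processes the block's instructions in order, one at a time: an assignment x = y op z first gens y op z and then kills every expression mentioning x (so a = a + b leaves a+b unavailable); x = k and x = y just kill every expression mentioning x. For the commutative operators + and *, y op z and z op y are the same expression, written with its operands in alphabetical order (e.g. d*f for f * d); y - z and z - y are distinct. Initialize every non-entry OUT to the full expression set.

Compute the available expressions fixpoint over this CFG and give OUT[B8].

Answer: {b-e}

Working:
Fixpoint table:
  B0:   IN={}   OUT={}
  B1:   IN={}   OUT={a*e}
  B2:   IN={a*e}   OUT={b*b}
  B3:   IN={b*b}   OUT={b*b, d-e}
  B4:   IN={b*b, d-e}   OUT={b*b, b-e, d-e}
  B5:   IN={b-e}   OUT={b-e}
  B6:   IN={b-e}   OUT={f*f}
  B7:   IN={f*f}   OUT={b-e}
  B8:   IN={b-e}   OUT={b-e}

Merge at B8: IN[B8] = OUT[B7] = {b-e}
Applying B8's transfer function to that IN value gives OUT[B8] (row B8 above).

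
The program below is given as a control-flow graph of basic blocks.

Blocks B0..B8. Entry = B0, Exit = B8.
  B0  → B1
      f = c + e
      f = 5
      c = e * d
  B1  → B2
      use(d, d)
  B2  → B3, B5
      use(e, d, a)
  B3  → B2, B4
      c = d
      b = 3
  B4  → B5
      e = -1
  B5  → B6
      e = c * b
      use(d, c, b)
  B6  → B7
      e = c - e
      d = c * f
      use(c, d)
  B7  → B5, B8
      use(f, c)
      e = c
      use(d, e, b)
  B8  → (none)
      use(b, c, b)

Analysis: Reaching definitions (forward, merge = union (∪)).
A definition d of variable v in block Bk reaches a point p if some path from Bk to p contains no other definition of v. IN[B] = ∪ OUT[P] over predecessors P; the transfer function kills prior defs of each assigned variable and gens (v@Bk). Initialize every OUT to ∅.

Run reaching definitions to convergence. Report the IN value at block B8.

Answer: {b@B3, c@B0, c@B3, d@B6, e@B7, f@B0}

Derivation:
Converged values:
  B0: | IN={} | OUT={c@B0, f@B0}
  B1: | IN={c@B0, f@B0} | OUT={c@B0, f@B0}
  B2: | IN={b@B3, c@B0, c@B3, f@B0} | OUT={b@B3, c@B0, c@B3, f@B0}
  B3: | IN={b@B3, c@B0, c@B3, f@B0} | OUT={b@B3, c@B3, f@B0}
  B4: | IN={b@B3, c@B3, f@B0} | OUT={b@B3, c@B3, e@B4, f@B0}
  B5: | IN={b@B3, c@B0, c@B3, d@B6, e@B4, e@B7, f@B0} | OUT={b@B3, c@B0, c@B3, d@B6, e@B5, f@B0}
  B6: | IN={b@B3, c@B0, c@B3, d@B6, e@B5, f@B0} | OUT={b@B3, c@B0, c@B3, d@B6, e@B6, f@B0}
  B7: | IN={b@B3, c@B0, c@B3, d@B6, e@B6, f@B0} | OUT={b@B3, c@B0, c@B3, d@B6, e@B7, f@B0}
  B8: | IN={b@B3, c@B0, c@B3, d@B6, e@B7, f@B0} | OUT={b@B3, c@B0, c@B3, d@B6, e@B7, f@B0}

Merge at B8: IN[B8] = OUT[B7] = {b@B3, c@B0, c@B3, d@B6, e@B7, f@B0}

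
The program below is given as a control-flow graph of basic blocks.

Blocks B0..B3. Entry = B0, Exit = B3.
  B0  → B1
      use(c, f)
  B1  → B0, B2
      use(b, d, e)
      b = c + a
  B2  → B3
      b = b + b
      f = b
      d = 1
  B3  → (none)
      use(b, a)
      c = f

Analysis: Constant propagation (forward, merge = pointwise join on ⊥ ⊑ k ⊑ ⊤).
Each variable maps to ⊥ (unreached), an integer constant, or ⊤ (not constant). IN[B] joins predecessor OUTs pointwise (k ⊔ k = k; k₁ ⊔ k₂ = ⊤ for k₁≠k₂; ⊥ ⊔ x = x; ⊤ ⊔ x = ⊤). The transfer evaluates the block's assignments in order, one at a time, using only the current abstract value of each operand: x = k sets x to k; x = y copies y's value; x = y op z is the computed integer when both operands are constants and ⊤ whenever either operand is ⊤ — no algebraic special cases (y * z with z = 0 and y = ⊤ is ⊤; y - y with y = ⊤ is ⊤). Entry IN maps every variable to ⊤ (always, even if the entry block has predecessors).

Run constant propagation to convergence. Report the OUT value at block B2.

Answer: {a: ⊤, b: ⊤, c: ⊤, d: 1, e: ⊤, f: ⊤}

Trace:
Converged values:
  B0:  IN=(all ⊤)  OUT=(all ⊤)
  B1:  IN=(all ⊤)  OUT=(all ⊤)
  B2:  IN=(all ⊤)  OUT={d:1; rest ⊤}
  B3:  IN={d:1; rest ⊤}  OUT={d:1; rest ⊤}

Merge at B2: IN[B2] = OUT[B1] = {a: ⊤, b: ⊤, c: ⊤, d: ⊤, e: ⊤, f: ⊤}
Applying B2's transfer function to that IN value gives OUT[B2] (row B2 above).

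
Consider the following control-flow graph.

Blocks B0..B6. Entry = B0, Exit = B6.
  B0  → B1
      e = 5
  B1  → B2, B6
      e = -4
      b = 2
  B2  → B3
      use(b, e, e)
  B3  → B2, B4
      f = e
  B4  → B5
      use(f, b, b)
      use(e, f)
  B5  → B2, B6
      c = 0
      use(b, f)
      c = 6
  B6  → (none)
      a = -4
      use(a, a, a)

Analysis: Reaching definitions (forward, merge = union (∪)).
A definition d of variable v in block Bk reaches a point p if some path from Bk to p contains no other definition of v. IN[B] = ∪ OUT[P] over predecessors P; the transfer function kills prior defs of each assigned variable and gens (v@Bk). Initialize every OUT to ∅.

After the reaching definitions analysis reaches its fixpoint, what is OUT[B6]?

Per-block solution:
  B0: | IN={} | OUT={e@B0}
  B1: | IN={e@B0} | OUT={b@B1, e@B1}
  B2: | IN={b@B1, c@B5, e@B1, f@B3} | OUT={b@B1, c@B5, e@B1, f@B3}
  B3: | IN={b@B1, c@B5, e@B1, f@B3} | OUT={b@B1, c@B5, e@B1, f@B3}
  B4: | IN={b@B1, c@B5, e@B1, f@B3} | OUT={b@B1, c@B5, e@B1, f@B3}
  B5: | IN={b@B1, c@B5, e@B1, f@B3} | OUT={b@B1, c@B5, e@B1, f@B3}
  B6: | IN={b@B1, c@B5, e@B1, f@B3} | OUT={a@B6, b@B1, c@B5, e@B1, f@B3}

Merge at B6: IN[B6] = OUT[B1] ⊔ OUT[B5] = {b@B1, c@B5, e@B1, f@B3}
Applying B6's transfer function to that IN value gives OUT[B6] (row B6 above).

Answer: {a@B6, b@B1, c@B5, e@B1, f@B3}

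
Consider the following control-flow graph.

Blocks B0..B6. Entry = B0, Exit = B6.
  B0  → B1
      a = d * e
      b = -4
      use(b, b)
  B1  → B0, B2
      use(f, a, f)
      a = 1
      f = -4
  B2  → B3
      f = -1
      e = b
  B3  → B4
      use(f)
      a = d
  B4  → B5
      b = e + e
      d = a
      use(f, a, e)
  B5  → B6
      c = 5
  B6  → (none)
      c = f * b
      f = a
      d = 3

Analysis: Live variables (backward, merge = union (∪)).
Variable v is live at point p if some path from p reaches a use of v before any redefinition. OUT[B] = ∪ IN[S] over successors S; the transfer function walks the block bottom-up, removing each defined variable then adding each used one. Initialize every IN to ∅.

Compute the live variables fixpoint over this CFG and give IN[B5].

Per-block solution:
  B0: | IN={d, e, f} | OUT={a, b, d, e, f}
  B1: | IN={a, b, d, e, f} | OUT={b, d, e, f}
  B2: | IN={b, d} | OUT={d, e, f}
  B3: | IN={d, e, f} | OUT={a, e, f}
  B4: | IN={a, e, f} | OUT={a, b, f}
  B5: | IN={a, b, f} | OUT={a, b, f}
  B6: | IN={a, b, f} | OUT={}

Merge at B5: OUT[B5] = IN[B6] = {a, b, f}
Applying B5's transfer function to that OUT value gives IN[B5] (row B5 above).

Answer: {a, b, f}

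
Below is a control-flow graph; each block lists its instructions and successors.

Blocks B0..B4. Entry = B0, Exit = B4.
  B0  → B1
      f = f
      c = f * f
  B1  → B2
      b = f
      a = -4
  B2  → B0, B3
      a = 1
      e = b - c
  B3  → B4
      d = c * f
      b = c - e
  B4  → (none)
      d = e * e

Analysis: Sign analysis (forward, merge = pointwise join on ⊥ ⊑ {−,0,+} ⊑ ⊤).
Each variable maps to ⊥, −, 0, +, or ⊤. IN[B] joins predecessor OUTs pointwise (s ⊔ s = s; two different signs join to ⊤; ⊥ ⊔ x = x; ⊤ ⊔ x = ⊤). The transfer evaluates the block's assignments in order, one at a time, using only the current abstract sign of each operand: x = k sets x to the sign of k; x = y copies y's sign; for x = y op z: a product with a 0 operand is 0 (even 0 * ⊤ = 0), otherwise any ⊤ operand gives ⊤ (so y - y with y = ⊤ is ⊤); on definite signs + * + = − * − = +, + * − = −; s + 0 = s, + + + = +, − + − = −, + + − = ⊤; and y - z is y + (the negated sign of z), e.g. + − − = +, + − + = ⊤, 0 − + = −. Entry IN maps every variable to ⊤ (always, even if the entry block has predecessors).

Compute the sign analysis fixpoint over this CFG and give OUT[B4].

Converged values:
  B0: | IN=(all ⊤) | OUT=(all ⊤)
  B1: | IN=(all ⊤) | OUT={a:-; rest ⊤}
  B2: | IN={a:-; rest ⊤} | OUT={a:+; rest ⊤}
  B3: | IN={a:+; rest ⊤} | OUT={a:+; rest ⊤}
  B4: | IN={a:+; rest ⊤} | OUT={a:+; rest ⊤}

Merge at B4: IN[B4] = OUT[B3] = {a: +, b: ⊤, c: ⊤, d: ⊤, e: ⊤, f: ⊤}
Applying B4's transfer function to that IN value gives OUT[B4] (row B4 above).

Answer: {a: +, b: ⊤, c: ⊤, d: ⊤, e: ⊤, f: ⊤}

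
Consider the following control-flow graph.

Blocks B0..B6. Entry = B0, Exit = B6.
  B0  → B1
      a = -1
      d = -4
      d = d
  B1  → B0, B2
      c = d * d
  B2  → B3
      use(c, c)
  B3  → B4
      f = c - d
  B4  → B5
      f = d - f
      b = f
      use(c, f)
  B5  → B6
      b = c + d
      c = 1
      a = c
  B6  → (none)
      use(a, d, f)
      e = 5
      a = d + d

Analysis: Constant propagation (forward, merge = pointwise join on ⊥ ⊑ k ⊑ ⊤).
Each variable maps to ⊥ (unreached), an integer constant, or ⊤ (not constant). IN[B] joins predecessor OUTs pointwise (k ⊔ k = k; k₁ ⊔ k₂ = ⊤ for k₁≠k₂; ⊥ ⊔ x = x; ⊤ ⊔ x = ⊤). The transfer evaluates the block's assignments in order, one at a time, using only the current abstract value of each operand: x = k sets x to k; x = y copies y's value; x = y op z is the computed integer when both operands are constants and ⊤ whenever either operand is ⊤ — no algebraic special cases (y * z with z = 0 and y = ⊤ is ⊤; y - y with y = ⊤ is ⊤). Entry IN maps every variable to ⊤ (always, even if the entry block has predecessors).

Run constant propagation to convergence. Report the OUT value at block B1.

Per-block solution:
  B0: | IN=(all ⊤) | OUT={a:-1, d:-4; rest ⊤}
  B1: | IN={a:-1, d:-4; rest ⊤} | OUT={a:-1, c:16, d:-4; rest ⊤}
  B2: | IN={a:-1, c:16, d:-4; rest ⊤} | OUT={a:-1, c:16, d:-4; rest ⊤}
  B3: | IN={a:-1, c:16, d:-4; rest ⊤} | OUT={a:-1, c:16, d:-4, f:20; rest ⊤}
  B4: | IN={a:-1, c:16, d:-4, f:20; rest ⊤} | OUT={a:-1, b:-24, c:16, d:-4, f:-24; rest ⊤}
  B5: | IN={a:-1, b:-24, c:16, d:-4, f:-24; rest ⊤} | OUT={a:1, b:12, c:1, d:-4, f:-24; rest ⊤}
  B6: | IN={a:1, b:12, c:1, d:-4, f:-24; rest ⊤} | OUT={a:-8, b:12, c:1, d:-4, e:5, f:-24; rest ⊤}

Merge at B1: IN[B1] = OUT[B0] = {a: -1, b: ⊤, c: ⊤, d: -4, e: ⊤, f: ⊤}
Applying B1's transfer function to that IN value gives OUT[B1] (row B1 above).

Answer: {a: -1, b: ⊤, c: 16, d: -4, e: ⊤, f: ⊤}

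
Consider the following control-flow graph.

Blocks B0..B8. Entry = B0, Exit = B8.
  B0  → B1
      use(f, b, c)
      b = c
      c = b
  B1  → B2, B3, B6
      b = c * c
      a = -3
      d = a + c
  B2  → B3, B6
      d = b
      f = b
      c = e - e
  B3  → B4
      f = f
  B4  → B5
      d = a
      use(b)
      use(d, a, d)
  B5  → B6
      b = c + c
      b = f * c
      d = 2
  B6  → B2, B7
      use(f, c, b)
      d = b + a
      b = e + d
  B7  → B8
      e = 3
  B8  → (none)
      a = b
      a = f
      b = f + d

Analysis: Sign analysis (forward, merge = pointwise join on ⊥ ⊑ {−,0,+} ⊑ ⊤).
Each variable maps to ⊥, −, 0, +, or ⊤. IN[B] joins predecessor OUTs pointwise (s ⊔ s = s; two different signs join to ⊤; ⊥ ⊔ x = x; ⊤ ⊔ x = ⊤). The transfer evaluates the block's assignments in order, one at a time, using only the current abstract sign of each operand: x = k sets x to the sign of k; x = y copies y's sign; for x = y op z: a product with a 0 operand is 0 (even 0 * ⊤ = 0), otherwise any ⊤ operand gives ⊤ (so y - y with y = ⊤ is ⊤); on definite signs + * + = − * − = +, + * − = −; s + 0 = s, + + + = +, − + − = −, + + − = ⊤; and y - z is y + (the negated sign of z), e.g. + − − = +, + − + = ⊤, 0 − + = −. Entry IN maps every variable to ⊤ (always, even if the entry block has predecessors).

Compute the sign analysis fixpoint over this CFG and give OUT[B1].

Answer: {a: -, b: ⊤, c: ⊤, d: ⊤, e: ⊤, f: ⊤}

Working:
Fixpoint table:
  B0:   IN=(all ⊤)   OUT=(all ⊤)
  B1:   IN=(all ⊤)   OUT={a:-; rest ⊤}
  B2:   IN={a:-; rest ⊤}   OUT={a:-; rest ⊤}
  B3:   IN={a:-; rest ⊤}   OUT={a:-; rest ⊤}
  B4:   IN={a:-; rest ⊤}   OUT={a:-, d:-; rest ⊤}
  B5:   IN={a:-, d:-; rest ⊤}   OUT={a:-, d:+; rest ⊤}
  B6:   IN={a:-; rest ⊤}   OUT={a:-; rest ⊤}
  B7:   IN={a:-; rest ⊤}   OUT={a:-, e:+; rest ⊤}
  B8:   IN={a:-, e:+; rest ⊤}   OUT={e:+; rest ⊤}

Merge at B1: IN[B1] = OUT[B0] = {a: ⊤, b: ⊤, c: ⊤, d: ⊤, e: ⊤, f: ⊤}
Applying B1's transfer function to that IN value gives OUT[B1] (row B1 above).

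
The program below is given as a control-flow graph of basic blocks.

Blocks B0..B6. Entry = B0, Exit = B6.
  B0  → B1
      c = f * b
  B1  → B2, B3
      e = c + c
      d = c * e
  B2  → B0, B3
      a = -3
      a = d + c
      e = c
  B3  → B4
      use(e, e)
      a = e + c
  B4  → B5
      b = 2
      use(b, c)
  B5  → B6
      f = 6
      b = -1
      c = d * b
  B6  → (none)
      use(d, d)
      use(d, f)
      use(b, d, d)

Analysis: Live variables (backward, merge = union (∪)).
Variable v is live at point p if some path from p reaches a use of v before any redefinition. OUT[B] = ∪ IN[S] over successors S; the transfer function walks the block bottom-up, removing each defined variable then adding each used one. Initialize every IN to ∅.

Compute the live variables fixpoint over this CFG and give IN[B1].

Answer: {b, c, f}

Trace:
Converged values:
  B0: | IN={b, f} | OUT={b, c, f}
  B1: | IN={b, c, f} | OUT={b, c, d, e, f}
  B2: | IN={b, c, d, f} | OUT={b, c, d, e, f}
  B3: | IN={c, d, e} | OUT={c, d}
  B4: | IN={c, d} | OUT={d}
  B5: | IN={d} | OUT={b, d, f}
  B6: | IN={b, d, f} | OUT={}

Merge at B1: OUT[B1] = IN[B2] ⊔ IN[B3] = {b, c, d, e, f}
Applying B1's transfer function to that OUT value gives IN[B1] (row B1 above).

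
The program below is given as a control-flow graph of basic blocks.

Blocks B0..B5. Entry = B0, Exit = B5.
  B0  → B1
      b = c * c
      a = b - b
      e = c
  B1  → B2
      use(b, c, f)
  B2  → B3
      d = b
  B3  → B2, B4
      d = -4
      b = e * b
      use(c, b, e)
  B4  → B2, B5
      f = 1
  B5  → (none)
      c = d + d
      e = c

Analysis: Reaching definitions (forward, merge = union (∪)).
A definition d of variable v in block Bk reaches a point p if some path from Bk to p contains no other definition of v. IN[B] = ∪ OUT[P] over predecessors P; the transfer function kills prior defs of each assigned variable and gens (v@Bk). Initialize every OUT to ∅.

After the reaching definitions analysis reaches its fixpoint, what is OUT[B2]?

Fixpoint table:
  B0: | IN={} | OUT={a@B0, b@B0, e@B0}
  B1: | IN={a@B0, b@B0, e@B0} | OUT={a@B0, b@B0, e@B0}
  B2: | IN={a@B0, b@B0, b@B3, d@B3, e@B0, f@B4} | OUT={a@B0, b@B0, b@B3, d@B2, e@B0, f@B4}
  B3: | IN={a@B0, b@B0, b@B3, d@B2, e@B0, f@B4} | OUT={a@B0, b@B3, d@B3, e@B0, f@B4}
  B4: | IN={a@B0, b@B3, d@B3, e@B0, f@B4} | OUT={a@B0, b@B3, d@B3, e@B0, f@B4}
  B5: | IN={a@B0, b@B3, d@B3, e@B0, f@B4} | OUT={a@B0, b@B3, c@B5, d@B3, e@B5, f@B4}

Merge at B2: IN[B2] = OUT[B1] ⊔ OUT[B3] ⊔ OUT[B4] = {a@B0, b@B0, b@B3, d@B3, e@B0, f@B4}
Applying B2's transfer function to that IN value gives OUT[B2] (row B2 above).

Answer: {a@B0, b@B0, b@B3, d@B2, e@B0, f@B4}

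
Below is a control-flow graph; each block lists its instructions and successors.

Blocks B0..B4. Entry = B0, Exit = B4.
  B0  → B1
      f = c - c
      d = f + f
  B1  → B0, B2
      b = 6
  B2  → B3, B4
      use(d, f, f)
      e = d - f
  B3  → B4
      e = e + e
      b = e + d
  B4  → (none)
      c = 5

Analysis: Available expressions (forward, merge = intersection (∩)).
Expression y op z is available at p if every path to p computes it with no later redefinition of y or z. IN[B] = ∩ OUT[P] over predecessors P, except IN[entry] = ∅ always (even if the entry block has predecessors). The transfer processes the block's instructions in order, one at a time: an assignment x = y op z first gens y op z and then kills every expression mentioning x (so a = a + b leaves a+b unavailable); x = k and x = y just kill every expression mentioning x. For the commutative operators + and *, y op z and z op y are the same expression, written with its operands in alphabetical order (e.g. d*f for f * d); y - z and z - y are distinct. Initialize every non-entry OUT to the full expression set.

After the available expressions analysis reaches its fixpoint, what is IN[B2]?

Fixpoint table:
  B0:  IN={}  OUT={c-c, f+f}
  B1:  IN={c-c, f+f}  OUT={c-c, f+f}
  B2:  IN={c-c, f+f}  OUT={c-c, d-f, f+f}
  B3:  IN={c-c, d-f, f+f}  OUT={c-c, d+e, d-f, f+f}
  B4:  IN={c-c, d-f, f+f}  OUT={d-f, f+f}

Merge at B2: IN[B2] = OUT[B1] = {c-c, f+f}

Answer: {c-c, f+f}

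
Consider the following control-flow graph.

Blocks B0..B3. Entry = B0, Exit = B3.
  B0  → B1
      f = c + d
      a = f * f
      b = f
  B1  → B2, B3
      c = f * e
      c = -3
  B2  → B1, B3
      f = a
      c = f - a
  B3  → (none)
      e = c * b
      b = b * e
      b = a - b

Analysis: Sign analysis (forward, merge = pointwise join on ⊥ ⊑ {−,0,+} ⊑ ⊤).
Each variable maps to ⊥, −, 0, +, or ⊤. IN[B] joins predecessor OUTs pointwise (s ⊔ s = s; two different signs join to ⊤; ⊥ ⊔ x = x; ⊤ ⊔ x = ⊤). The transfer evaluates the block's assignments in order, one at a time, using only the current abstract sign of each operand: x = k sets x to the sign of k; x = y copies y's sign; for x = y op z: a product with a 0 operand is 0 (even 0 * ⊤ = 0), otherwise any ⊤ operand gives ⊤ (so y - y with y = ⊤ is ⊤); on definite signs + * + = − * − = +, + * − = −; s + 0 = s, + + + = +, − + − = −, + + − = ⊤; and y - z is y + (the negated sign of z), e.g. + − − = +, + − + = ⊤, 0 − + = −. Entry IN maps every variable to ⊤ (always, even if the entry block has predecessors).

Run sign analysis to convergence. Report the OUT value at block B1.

Fixpoint table:
  B0: | IN=(all ⊤) | OUT=(all ⊤)
  B1: | IN=(all ⊤) | OUT={c:-; rest ⊤}
  B2: | IN={c:-; rest ⊤} | OUT=(all ⊤)
  B3: | IN=(all ⊤) | OUT=(all ⊤)

Merge at B1: IN[B1] = OUT[B0] ⊔ OUT[B2] = {a: ⊤, b: ⊤, c: ⊤, d: ⊤, e: ⊤, f: ⊤}
Applying B1's transfer function to that IN value gives OUT[B1] (row B1 above).

Answer: {a: ⊤, b: ⊤, c: -, d: ⊤, e: ⊤, f: ⊤}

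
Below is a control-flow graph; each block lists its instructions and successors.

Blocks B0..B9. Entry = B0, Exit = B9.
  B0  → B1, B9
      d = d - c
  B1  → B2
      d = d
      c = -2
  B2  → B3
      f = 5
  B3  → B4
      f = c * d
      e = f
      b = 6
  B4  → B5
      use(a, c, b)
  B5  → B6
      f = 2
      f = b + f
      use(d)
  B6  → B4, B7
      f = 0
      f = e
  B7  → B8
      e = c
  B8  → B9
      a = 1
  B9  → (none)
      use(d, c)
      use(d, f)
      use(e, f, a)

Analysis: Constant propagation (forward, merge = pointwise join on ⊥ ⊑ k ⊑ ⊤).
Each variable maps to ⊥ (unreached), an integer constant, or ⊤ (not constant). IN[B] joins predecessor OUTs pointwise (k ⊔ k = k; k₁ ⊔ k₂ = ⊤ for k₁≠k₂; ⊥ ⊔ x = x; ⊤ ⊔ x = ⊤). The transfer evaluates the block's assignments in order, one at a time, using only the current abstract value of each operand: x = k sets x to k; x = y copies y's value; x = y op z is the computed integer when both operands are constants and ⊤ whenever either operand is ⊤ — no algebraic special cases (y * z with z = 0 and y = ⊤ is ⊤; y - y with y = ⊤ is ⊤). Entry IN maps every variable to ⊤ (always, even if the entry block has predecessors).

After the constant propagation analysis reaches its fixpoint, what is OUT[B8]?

Converged values:
  B0:  IN=(all ⊤)  OUT=(all ⊤)
  B1:  IN=(all ⊤)  OUT={c:-2; rest ⊤}
  B2:  IN={c:-2; rest ⊤}  OUT={c:-2, f:5; rest ⊤}
  B3:  IN={c:-2, f:5; rest ⊤}  OUT={b:6, c:-2; rest ⊤}
  B4:  IN={b:6, c:-2; rest ⊤}  OUT={b:6, c:-2; rest ⊤}
  B5:  IN={b:6, c:-2; rest ⊤}  OUT={b:6, c:-2, f:8; rest ⊤}
  B6:  IN={b:6, c:-2, f:8; rest ⊤}  OUT={b:6, c:-2; rest ⊤}
  B7:  IN={b:6, c:-2; rest ⊤}  OUT={b:6, c:-2, e:-2; rest ⊤}
  B8:  IN={b:6, c:-2, e:-2; rest ⊤}  OUT={a:1, b:6, c:-2, e:-2; rest ⊤}
  B9:  IN=(all ⊤)  OUT=(all ⊤)

Merge at B8: IN[B8] = OUT[B7] = {a: ⊤, b: 6, c: -2, d: ⊤, e: -2, f: ⊤}
Applying B8's transfer function to that IN value gives OUT[B8] (row B8 above).

Answer: {a: 1, b: 6, c: -2, d: ⊤, e: -2, f: ⊤}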